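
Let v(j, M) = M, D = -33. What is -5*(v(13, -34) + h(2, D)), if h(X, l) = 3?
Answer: 155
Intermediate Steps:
-5*(v(13, -34) + h(2, D)) = -5*(-34 + 3) = -5*(-31) = 155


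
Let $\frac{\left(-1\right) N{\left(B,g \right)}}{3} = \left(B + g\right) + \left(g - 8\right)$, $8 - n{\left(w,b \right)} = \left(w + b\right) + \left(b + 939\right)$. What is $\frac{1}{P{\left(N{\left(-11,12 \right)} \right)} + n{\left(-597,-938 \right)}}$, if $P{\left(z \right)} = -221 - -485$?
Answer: $\frac{1}{1806} \approx 0.00055371$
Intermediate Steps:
$n{\left(w,b \right)} = -931 - w - 2 b$ ($n{\left(w,b \right)} = 8 - \left(\left(w + b\right) + \left(b + 939\right)\right) = 8 - \left(\left(b + w\right) + \left(939 + b\right)\right) = 8 - \left(939 + w + 2 b\right) = -931 - w - 2 b$)
$N{\left(B,g \right)} = 24 - 6 g - 3 B$ ($N{\left(B,g \right)} = - 3 \left(\left(B + g\right) + \left(g - 8\right)\right) = - 3 \left(\left(B + g\right) + \left(-8 + g\right)\right) = - 3 \left(-8 + B + 2 g\right) = 24 - 6 g - 3 B$)
$P{\left(z \right)} = 264$ ($P{\left(z \right)} = -221 + 485 = 264$)
$\frac{1}{P{\left(N{\left(-11,12 \right)} \right)} + n{\left(-597,-938 \right)}} = \frac{1}{264 - -1542} = \frac{1}{264 + \left(-931 + 597 + 1876\right)} = \frac{1}{264 + 1542} = \frac{1}{1806}$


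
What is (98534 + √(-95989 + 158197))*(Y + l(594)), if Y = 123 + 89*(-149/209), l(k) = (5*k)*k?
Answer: 1912213378276/11 + 53096553504*√3/209 ≈ 1.7428e+11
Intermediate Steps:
l(k) = 5*k²
Y = 12446/209 (Y = 123 + 89*(-149*1/209) = 123 + 89*(-149/209) = 123 - 13261/209 = 12446/209 ≈ 59.550)
(98534 + √(-95989 + 158197))*(Y + l(594)) = (98534 + √(-95989 + 158197))*(12446/209 + 5*594²) = (98534 + √62208)*(12446/209 + 5*352836) = (98534 + 144*√3)*(12446/209 + 1764180) = (98534 + 144*√3)*(368726066/209) = 1912213378276/11 + 53096553504*√3/209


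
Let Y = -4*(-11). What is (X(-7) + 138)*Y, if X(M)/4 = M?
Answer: 4840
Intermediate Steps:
Y = 44
X(M) = 4*M
(X(-7) + 138)*Y = (4*(-7) + 138)*44 = (-28 + 138)*44 = 110*44 = 4840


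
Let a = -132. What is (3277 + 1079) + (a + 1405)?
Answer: 5629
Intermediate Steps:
(3277 + 1079) + (a + 1405) = (3277 + 1079) + (-132 + 1405) = 4356 + 1273 = 5629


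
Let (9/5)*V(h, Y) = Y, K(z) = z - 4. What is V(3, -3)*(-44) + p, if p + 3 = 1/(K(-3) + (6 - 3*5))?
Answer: 3373/48 ≈ 70.271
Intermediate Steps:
K(z) = -4 + z
V(h, Y) = 5*Y/9
p = -49/16 (p = -3 + 1/((-4 - 3) + (6 - 3*5)) = -3 + 1/(-7 + (6 - 15)) = -3 + 1/(-7 - 9) = -3 + 1/(-16) = -3 - 1/16 = -49/16 ≈ -3.0625)
V(3, -3)*(-44) + p = ((5/9)*(-3))*(-44) - 49/16 = -5/3*(-44) - 49/16 = 220/3 - 49/16 = 3373/48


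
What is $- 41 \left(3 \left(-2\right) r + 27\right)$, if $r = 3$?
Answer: $-369$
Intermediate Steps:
$- 41 \left(3 \left(-2\right) r + 27\right) = - 41 \left(3 \left(-2\right) 3 + 27\right) = - 41 \left(\left(-6\right) 3 + 27\right) = - 41 \left(-18 + 27\right) = \left(-41\right) 9 = -369$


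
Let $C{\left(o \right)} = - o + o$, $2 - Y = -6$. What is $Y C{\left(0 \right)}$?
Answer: $0$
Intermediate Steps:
$Y = 8$ ($Y = 2 - -6 = 2 + 6 = 8$)
$C{\left(o \right)} = 0$
$Y C{\left(0 \right)} = 8 \cdot 0 = 0$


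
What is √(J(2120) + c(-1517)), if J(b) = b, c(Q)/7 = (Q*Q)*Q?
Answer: I*√24437385771 ≈ 1.5632e+5*I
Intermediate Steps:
c(Q) = 7*Q³ (c(Q) = 7*((Q*Q)*Q) = 7*(Q²*Q) = 7*Q³)
√(J(2120) + c(-1517)) = √(2120 + 7*(-1517)³) = √(2120 + 7*(-3491055413)) = √(2120 - 24437387891) = √(-24437385771) = I*√24437385771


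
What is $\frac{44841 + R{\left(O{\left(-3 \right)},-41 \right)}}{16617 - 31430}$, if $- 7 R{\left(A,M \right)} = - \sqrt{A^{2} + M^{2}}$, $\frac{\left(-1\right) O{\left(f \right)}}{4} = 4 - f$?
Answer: $- \frac{44841}{14813} - \frac{\sqrt{2465}}{103691} \approx -3.0276$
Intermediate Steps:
$O{\left(f \right)} = -16 + 4 f$ ($O{\left(f \right)} = - 4 \left(4 - f\right) = -16 + 4 f$)
$R{\left(A,M \right)} = \frac{\sqrt{A^{2} + M^{2}}}{7}$ ($R{\left(A,M \right)} = - \frac{\left(-1\right) \sqrt{A^{2} + M^{2}}}{7} = \frac{\sqrt{A^{2} + M^{2}}}{7}$)
$\frac{44841 + R{\left(O{\left(-3 \right)},-41 \right)}}{16617 - 31430} = \frac{44841 + \frac{\sqrt{\left(-16 + 4 \left(-3\right)\right)^{2} + \left(-41\right)^{2}}}{7}}{16617 - 31430} = \frac{44841 + \frac{\sqrt{\left(-16 - 12\right)^{2} + 1681}}{7}}{-14813} = \left(44841 + \frac{\sqrt{\left(-28\right)^{2} + 1681}}{7}\right) \left(- \frac{1}{14813}\right) = \left(44841 + \frac{\sqrt{784 + 1681}}{7}\right) \left(- \frac{1}{14813}\right) = \left(44841 + \frac{\sqrt{2465}}{7}\right) \left(- \frac{1}{14813}\right) = - \frac{44841}{14813} - \frac{\sqrt{2465}}{103691}$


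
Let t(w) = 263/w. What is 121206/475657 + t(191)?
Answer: 148248137/90850487 ≈ 1.6318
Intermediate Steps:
121206/475657 + t(191) = 121206/475657 + 263/191 = 148248137/90850487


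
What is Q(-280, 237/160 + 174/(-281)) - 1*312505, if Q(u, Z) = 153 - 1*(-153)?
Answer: -312199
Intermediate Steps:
Q(u, Z) = 306 (Q(u, Z) = 153 + 153 = 306)
Q(-280, 237/160 + 174/(-281)) - 1*312505 = 306 - 1*312505 = 306 - 312505 = -312199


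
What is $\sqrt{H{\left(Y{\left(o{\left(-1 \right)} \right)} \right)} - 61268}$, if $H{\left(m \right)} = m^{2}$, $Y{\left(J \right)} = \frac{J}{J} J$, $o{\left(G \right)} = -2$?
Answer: $4 i \sqrt{3829} \approx 247.52 i$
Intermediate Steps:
$Y{\left(J \right)} = J$ ($Y{\left(J \right)} = 1 J = J$)
$\sqrt{H{\left(Y{\left(o{\left(-1 \right)} \right)} \right)} - 61268} = \sqrt{\left(-2\right)^{2} - 61268} = \sqrt{4 - 61268} = \sqrt{-61264} = 4 i \sqrt{3829}$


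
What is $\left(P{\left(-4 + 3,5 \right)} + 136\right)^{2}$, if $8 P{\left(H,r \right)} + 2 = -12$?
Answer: $\frac{288369}{16} \approx 18023.0$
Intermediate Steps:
$P{\left(H,r \right)} = - \frac{7}{4}$ ($P{\left(H,r \right)} = - \frac{1}{4} + \frac{1}{8} \left(-12\right) = - \frac{1}{4} - \frac{3}{2} = - \frac{7}{4}$)
$\left(P{\left(-4 + 3,5 \right)} + 136\right)^{2} = \left(- \frac{7}{4} + 136\right)^{2} = \left(\frac{537}{4}\right)^{2} = \frac{288369}{16}$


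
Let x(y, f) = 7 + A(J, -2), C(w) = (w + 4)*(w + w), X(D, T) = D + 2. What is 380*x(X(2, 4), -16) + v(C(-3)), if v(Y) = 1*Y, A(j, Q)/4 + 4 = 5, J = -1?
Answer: 4174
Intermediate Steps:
A(j, Q) = 4 (A(j, Q) = -16 + 4*5 = -16 + 20 = 4)
X(D, T) = 2 + D
C(w) = 2*w*(4 + w) (C(w) = (4 + w)*(2*w) = 2*w*(4 + w))
x(y, f) = 11 (x(y, f) = 7 + 4 = 11)
v(Y) = Y
380*x(X(2, 4), -16) + v(C(-3)) = 380*11 + 2*(-3)*(4 - 3) = 4180 + 2*(-3)*1 = 4180 - 6 = 4174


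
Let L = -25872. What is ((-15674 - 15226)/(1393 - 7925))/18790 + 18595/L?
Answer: -57037042045/79385825904 ≈ -0.71848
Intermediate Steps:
((-15674 - 15226)/(1393 - 7925))/18790 + 18595/L = ((-15674 - 15226)/(1393 - 7925))/18790 + 18595/(-25872) = -30900/(-6532)*(1/18790) + 18595*(-1/25872) = -30900*(-1/6532)*(1/18790) - 18595/25872 = (7725/1633)*(1/18790) - 18595/25872 = 1545/6136814 - 18595/25872 = -57037042045/79385825904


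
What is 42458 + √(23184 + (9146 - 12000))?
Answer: 42458 + √20330 ≈ 42601.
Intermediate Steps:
42458 + √(23184 + (9146 - 12000)) = 42458 + √(23184 - 2854) = 42458 + √20330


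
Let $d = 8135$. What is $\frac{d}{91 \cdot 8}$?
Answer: $\frac{8135}{728} \approx 11.174$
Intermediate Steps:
$\frac{d}{91 \cdot 8} = \frac{8135}{91 \cdot 8} = \frac{8135}{728}$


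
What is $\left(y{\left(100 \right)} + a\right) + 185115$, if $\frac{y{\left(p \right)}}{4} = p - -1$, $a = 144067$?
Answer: $329586$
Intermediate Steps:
$y{\left(p \right)} = 4 + 4 p$ ($y{\left(p \right)} = 4 \left(p - -1\right) = 4 \left(p + 1\right) = 4 \left(1 + p\right) = 4 + 4 p$)
$\left(y{\left(100 \right)} + a\right) + 185115 = \left(\left(4 + 4 \cdot 100\right) + 144067\right) + 185115 = \left(\left(4 + 400\right) + 144067\right) + 185115 = \left(404 + 144067\right) + 185115 = 144471 + 185115 = 329586$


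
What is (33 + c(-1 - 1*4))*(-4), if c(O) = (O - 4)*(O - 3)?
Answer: -420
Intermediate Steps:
c(O) = (-4 + O)*(-3 + O)
(33 + c(-1 - 1*4))*(-4) = (33 + (12 + (-1 - 1*4)² - 7*(-1 - 1*4)))*(-4) = (33 + (12 + (-1 - 4)² - 7*(-1 - 4)))*(-4) = (33 + (12 + (-5)² - 7*(-5)))*(-4) = (33 + (12 + 25 + 35))*(-4) = (33 + 72)*(-4) = 105*(-4) = -420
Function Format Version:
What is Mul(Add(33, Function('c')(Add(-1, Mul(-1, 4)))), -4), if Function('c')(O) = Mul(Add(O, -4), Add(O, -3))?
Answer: -420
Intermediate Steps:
Function('c')(O) = Mul(Add(-4, O), Add(-3, O))
Mul(Add(33, Function('c')(Add(-1, Mul(-1, 4)))), -4) = Mul(Add(33, Add(12, Pow(Add(-1, Mul(-1, 4)), 2), Mul(-7, Add(-1, Mul(-1, 4))))), -4) = Mul(Add(33, Add(12, Pow(Add(-1, -4), 2), Mul(-7, Add(-1, -4)))), -4) = Mul(Add(33, Add(12, Pow(-5, 2), Mul(-7, -5))), -4) = Mul(Add(33, Add(12, 25, 35)), -4) = Mul(Add(33, 72), -4) = Mul(105, -4) = -420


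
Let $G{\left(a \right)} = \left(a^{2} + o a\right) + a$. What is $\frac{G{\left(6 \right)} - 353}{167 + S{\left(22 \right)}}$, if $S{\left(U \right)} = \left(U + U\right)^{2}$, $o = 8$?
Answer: $- \frac{263}{2103} \approx -0.12506$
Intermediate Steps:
$S{\left(U \right)} = 4 U^{2}$ ($S{\left(U \right)} = \left(2 U\right)^{2} = 4 U^{2}$)
$G{\left(a \right)} = a^{2} + 9 a$ ($G{\left(a \right)} = \left(a^{2} + 8 a\right) + a = a^{2} + 9 a$)
$\frac{G{\left(6 \right)} - 353}{167 + S{\left(22 \right)}} = \frac{6 \left(9 + 6\right) - 353}{167 + 4 \cdot 22^{2}} = \frac{6 \cdot 15 - 353}{167 + 4 \cdot 484} = \frac{90 - 353}{167 + 1936} = - \frac{263}{2103}$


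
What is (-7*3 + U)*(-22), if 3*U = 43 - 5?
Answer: 550/3 ≈ 183.33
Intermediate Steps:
U = 38/3 (U = (43 - 5)/3 = (1/3)*38 = 38/3 ≈ 12.667)
(-7*3 + U)*(-22) = (-7*3 + 38/3)*(-22) = (-21 + 38/3)*(-22) = -25/3*(-22) = 550/3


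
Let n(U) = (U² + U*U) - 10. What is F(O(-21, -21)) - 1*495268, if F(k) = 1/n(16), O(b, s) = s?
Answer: -248624535/502 ≈ -4.9527e+5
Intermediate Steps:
n(U) = -10 + 2*U² (n(U) = (U² + U²) - 10 = 2*U² - 10 = -10 + 2*U²)
F(k) = 1/502 (F(k) = 1/(-10 + 2*16²) = 1/(-10 + 2*256) = 1/(-10 + 512) = 1/502)
F(O(-21, -21)) - 1*495268 = 1/502 - 1*495268 = 1/502 - 495268 = -248624535/502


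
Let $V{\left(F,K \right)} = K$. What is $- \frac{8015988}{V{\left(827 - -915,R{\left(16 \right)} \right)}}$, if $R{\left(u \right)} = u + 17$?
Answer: $- \frac{2671996}{11} \approx -2.4291 \cdot 10^{5}$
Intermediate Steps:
$R{\left(u \right)} = 17 + u$
$- \frac{8015988}{V{\left(827 - -915,R{\left(16 \right)} \right)}} = - \frac{8015988}{17 + 16} = - \frac{8015988}{33} = \left(-8015988\right) \frac{1}{33} = - \frac{2671996}{11}$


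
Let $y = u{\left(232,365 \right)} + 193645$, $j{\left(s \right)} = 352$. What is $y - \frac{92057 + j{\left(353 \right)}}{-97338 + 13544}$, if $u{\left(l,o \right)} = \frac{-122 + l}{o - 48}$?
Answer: $\frac{5143772165203}{26562698} \approx 1.9365 \cdot 10^{5}$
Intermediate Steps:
$u{\left(l,o \right)} = \frac{-122 + l}{-48 + o}$
$y = \frac{61385575}{317}$ ($y = \frac{-122 + 232}{-48 + 365} + 193645 = \frac{1}{317} \cdot 110 + 193645 = \frac{110}{317} + 193645 = \frac{61385575}{317} \approx 1.9365 \cdot 10^{5}$)
$y - \frac{92057 + j{\left(353 \right)}}{-97338 + 13544} = \frac{61385575}{317} - \frac{92057 + 352}{-97338 + 13544} = \frac{61385575}{317} - \frac{92409}{-83794} = \frac{61385575}{317} - 92409 \left(- \frac{1}{83794}\right) = \frac{61385575}{317} - - \frac{92409}{83794} = \frac{61385575}{317} + \frac{92409}{83794} = \frac{5143772165203}{26562698}$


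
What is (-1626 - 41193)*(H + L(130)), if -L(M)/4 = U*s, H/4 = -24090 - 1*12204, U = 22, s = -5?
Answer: 6197450784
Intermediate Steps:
H = -145176 (H = 4*(-24090 - 1*12204) = 4*(-24090 - 12204) = 4*(-36294) = -145176)
L(M) = 440 (L(M) = -88*(-5) = -4*(-110) = 440)
(-1626 - 41193)*(H + L(130)) = (-1626 - 41193)*(-145176 + 440) = -42819*(-144736) = 6197450784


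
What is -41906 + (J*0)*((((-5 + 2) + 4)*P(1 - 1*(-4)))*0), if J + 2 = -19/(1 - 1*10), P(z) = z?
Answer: -41906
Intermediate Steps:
J = 1/9 (J = -2 - 19/(1 - 1*10) = -2 - 19/(1 - 10) = -2 - 19/(-9) = -2 - 19*(-1/9) = -2 + 19/9 = 1/9 ≈ 0.11111)
-41906 + (J*0)*((((-5 + 2) + 4)*P(1 - 1*(-4)))*0) = -41906 + ((1/9)*0)*((((-5 + 2) + 4)*(1 - 1*(-4)))*0) = -41906 + 0*(((-3 + 4)*(1 + 4))*0) = -41906 + 0*((1*5)*0) = -41906 + 0*(5*0) = -41906 + 0*0 = -41906 + 0 = -41906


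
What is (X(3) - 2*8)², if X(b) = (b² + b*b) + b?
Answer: 25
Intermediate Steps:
X(b) = b + 2*b² (X(b) = (b² + b²) + b = 2*b² + b = b + 2*b²)
(X(3) - 2*8)² = (3*(1 + 2*3) - 2*8)² = (3*(1 + 6) - 16)² = (3*7 - 16)² = (21 - 16)² = 5² = 25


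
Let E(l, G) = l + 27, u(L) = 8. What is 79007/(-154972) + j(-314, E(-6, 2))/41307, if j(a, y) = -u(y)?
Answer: -3264781925/6401428404 ≈ -0.51001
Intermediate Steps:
E(l, G) = 27 + l
j(a, y) = -8 (j(a, y) = -1*8 = -8)
79007/(-154972) + j(-314, E(-6, 2))/41307 = 79007/(-154972) - 8/41307 = 79007*(-1/154972) - 8*1/41307 = -79007/154972 - 8/41307 = -3264781925/6401428404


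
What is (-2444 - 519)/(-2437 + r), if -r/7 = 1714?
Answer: 2963/14435 ≈ 0.20527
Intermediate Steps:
r = -11998 (r = -7*1714 = -11998)
(-2444 - 519)/(-2437 + r) = (-2444 - 519)/(-2437 - 11998) = -2963/(-14435) = -2963*(-1/14435) = 2963/14435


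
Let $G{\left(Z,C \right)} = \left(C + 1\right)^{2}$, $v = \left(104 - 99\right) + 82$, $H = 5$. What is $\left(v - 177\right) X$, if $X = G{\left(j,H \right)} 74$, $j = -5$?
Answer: $-239760$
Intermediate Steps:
$v = 87$ ($v = 5 + 82 = 87$)
$G{\left(Z,C \right)} = \left(1 + C\right)^{2}$
$X = 2664$ ($X = \left(1 + 5\right)^{2} \cdot 74 = 6^{2} \cdot 74 = 36 \cdot 74 = 2664$)
$\left(v - 177\right) X = \left(87 - 177\right) 2664 = \left(-90\right) 2664 = -239760$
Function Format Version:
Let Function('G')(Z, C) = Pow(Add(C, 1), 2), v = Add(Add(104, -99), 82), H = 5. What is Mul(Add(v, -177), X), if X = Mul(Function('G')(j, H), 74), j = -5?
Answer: -239760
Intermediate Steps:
v = 87 (v = Add(5, 82) = 87)
Function('G')(Z, C) = Pow(Add(1, C), 2)
X = 2664 (X = Mul(Pow(Add(1, 5), 2), 74) = Mul(Pow(6, 2), 74) = Mul(36, 74) = 2664)
Mul(Add(v, -177), X) = Mul(Add(87, -177), 2664) = Mul(-90, 2664) = -239760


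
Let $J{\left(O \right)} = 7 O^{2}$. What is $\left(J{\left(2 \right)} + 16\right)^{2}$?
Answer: $1936$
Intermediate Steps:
$\left(J{\left(2 \right)} + 16\right)^{2} = \left(7 \cdot 2^{2} + 16\right)^{2} = \left(7 \cdot 4 + 16\right)^{2} = \left(28 + 16\right)^{2} = 44^{2} = 1936$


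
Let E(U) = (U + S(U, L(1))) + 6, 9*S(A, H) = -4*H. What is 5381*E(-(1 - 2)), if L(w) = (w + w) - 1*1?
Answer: 317479/9 ≈ 35275.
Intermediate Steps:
L(w) = -1 + 2*w (L(w) = 2*w - 1 = -1 + 2*w)
S(A, H) = -4*H/9 (S(A, H) = (-4*H)/9 = -4*H/9)
E(U) = 50/9 + U (E(U) = (U - 4*(-1 + 2*1)/9) + 6 = (U - 4*(-1 + 2)/9) + 6 = (U - 4/9*1) + 6 = (U - 4/9) + 6 = (-4/9 + U) + 6 = 50/9 + U)
5381*E(-(1 - 2)) = 5381*(50/9 - (1 - 2)) = 5381*(50/9 - 1*(-1)) = 5381*(50/9 + 1) = 5381*(59/9) = 317479/9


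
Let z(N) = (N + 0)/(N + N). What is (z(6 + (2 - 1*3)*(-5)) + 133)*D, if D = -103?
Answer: -27501/2 ≈ -13751.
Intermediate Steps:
z(N) = ½ (z(N) = N/((2*N)) = N*(1/(2*N)) = ½)
(z(6 + (2 - 1*3)*(-5)) + 133)*D = (½ + 133)*(-103) = (267/2)*(-103) = -27501/2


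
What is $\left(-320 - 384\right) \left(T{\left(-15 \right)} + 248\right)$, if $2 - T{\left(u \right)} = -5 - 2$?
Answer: $-180928$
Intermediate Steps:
$T{\left(u \right)} = 9$ ($T{\left(u \right)} = 2 - \left(-5 - 2\right) = 2 - -7 = 2 + 7 = 9$)
$\left(-320 - 384\right) \left(T{\left(-15 \right)} + 248\right) = \left(-320 - 384\right) \left(9 + 248\right) = \left(-704\right) 257 = -180928$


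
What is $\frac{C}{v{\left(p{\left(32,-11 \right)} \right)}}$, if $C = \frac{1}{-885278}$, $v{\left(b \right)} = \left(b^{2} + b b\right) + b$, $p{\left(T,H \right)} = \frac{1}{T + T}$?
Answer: $- \frac{1024}{14607087} \approx -7.0103 \cdot 10^{-5}$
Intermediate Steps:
$p{\left(T,H \right)} = \frac{1}{2 T}$
$v{\left(b \right)} = b + 2 b^{2}$ ($v{\left(b \right)} = \left(b^{2} + b^{2}\right) + b = 2 b^{2} + b = b + 2 b^{2}$)
$C = - \frac{1}{885278} \approx -1.1296 \cdot 10^{-6}$
$\frac{C}{v{\left(p{\left(32,-11 \right)} \right)}} = - \frac{1}{885278 \frac{1}{2 \cdot 32} \left(1 + 2 \frac{1}{2 \cdot 32}\right)} = - \frac{1}{885278 \cdot \frac{1}{2} \cdot \frac{1}{32} \left(1 + 2 \cdot \frac{1}{2} \cdot \frac{1}{32}\right)} = - \frac{1}{885278 \frac{1 + 2 \cdot \frac{1}{64}}{64}} = - \frac{1}{885278 \frac{1 + \frac{1}{32}}{64}} = - \frac{1}{885278 \cdot \frac{1}{64} \cdot \frac{33}{32}} = - \frac{1}{885278 \cdot \frac{33}{2048}} = \left(- \frac{1}{885278}\right) \frac{2048}{33} = - \frac{1024}{14607087}$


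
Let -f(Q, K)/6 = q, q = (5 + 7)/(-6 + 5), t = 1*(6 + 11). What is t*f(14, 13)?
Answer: 1224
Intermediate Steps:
t = 17 (t = 1*17 = 17)
q = -12 (q = 12/(-1) = 12*(-1) = -12)
f(Q, K) = 72 (f(Q, K) = -6*(-12) = 72)
t*f(14, 13) = 17*72 = 1224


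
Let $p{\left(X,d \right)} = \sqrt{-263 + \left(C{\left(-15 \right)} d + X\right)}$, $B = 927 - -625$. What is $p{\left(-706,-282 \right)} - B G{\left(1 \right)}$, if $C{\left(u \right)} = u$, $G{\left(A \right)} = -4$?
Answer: $6208 + \sqrt{3261} \approx 6265.1$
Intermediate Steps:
$B = 1552$ ($B = 927 + 625 = 1552$)
$p{\left(X,d \right)} = \sqrt{-263 + X - 15 d}$ ($p{\left(X,d \right)} = \sqrt{-263 + \left(- 15 d + X\right)} = \sqrt{-263 + \left(X - 15 d\right)} = \sqrt{-263 + X - 15 d}$)
$p{\left(-706,-282 \right)} - B G{\left(1 \right)} = \sqrt{-263 - 706 - -4230} - 1552 \left(-4\right) = \sqrt{-263 - 706 + 4230} - -6208 = \sqrt{3261} + 6208 = 6208 + \sqrt{3261}$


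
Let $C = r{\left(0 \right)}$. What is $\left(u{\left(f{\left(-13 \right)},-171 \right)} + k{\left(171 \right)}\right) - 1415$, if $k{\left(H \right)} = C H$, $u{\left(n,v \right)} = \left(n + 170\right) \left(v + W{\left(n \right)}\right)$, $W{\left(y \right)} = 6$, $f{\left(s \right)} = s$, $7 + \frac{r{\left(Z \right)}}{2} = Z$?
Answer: $-29714$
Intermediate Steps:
$r{\left(Z \right)} = -14 + 2 Z$
$C = -14$ ($C = -14 + 2 \cdot 0 = -14 + 0 = -14$)
$u{\left(n,v \right)} = \left(6 + v\right) \left(170 + n\right)$ ($u{\left(n,v \right)} = \left(n + 170\right) \left(v + 6\right) = \left(170 + n\right) \left(6 + v\right) = \left(6 + v\right) \left(170 + n\right)$)
$k{\left(H \right)} = - 14 H$
$\left(u{\left(f{\left(-13 \right)},-171 \right)} + k{\left(171 \right)}\right) - 1415 = \left(\left(1020 + 6 \left(-13\right) + 170 \left(-171\right) - -2223\right) - 2394\right) - 1415 = \left(\left(1020 - 78 - 29070 + 2223\right) - 2394\right) - 1415 = \left(-25905 - 2394\right) - 1415 = -28299 - 1415 = -29714$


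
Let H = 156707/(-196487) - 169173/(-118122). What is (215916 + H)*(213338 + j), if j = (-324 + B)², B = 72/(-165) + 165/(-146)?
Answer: 3126869027593333953528314237/45350467059042200 ≈ 6.8949e+10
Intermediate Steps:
B = -12579/8030 (B = 72*(-1/165) + 165*(-1/146) = -24/55 - 165/146 = -12579/8030 ≈ -1.5665)
H = 4909916999/7736479138 (H = 156707*(-1/196487) - 169173*(-1/118122) = -156707/196487 + 56391/39374 = 4909916999/7736479138 ≈ 0.63464)
j = 6834559261401/64480900 (j = (-324 - 12579/8030)² = (-2614299/8030)² = 6834559261401/64480900 ≈ 1.0599e+5)
(215916 + H)*(213338 + j) = (215916 + 4909916999/7736479138)*(213338 + 6834559261401/64480900) = (1670434539477407/7736479138)*(20590785505601/64480900) = 3126869027593333953528314237/45350467059042200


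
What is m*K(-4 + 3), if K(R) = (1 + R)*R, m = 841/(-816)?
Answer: 0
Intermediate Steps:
m = -841/816 (m = 841*(-1/816) = -841/816 ≈ -1.0306)
K(R) = R*(1 + R)
m*K(-4 + 3) = -841*(-4 + 3)*(1 + (-4 + 3))/816 = -(-841)*(1 - 1)/816 = -(-841)*0/816 = -841/816*0 = 0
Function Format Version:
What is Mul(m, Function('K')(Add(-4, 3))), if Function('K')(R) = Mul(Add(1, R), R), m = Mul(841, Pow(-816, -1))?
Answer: 0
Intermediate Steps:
m = Rational(-841, 816) (m = Mul(841, Rational(-1, 816)) = Rational(-841, 816) ≈ -1.0306)
Function('K')(R) = Mul(R, Add(1, R))
Mul(m, Function('K')(Add(-4, 3))) = Mul(Rational(-841, 816), Mul(Add(-4, 3), Add(1, Add(-4, 3)))) = Mul(Rational(-841, 816), Mul(-1, Add(1, -1))) = Mul(Rational(-841, 816), Mul(-1, 0)) = Mul(Rational(-841, 816), 0) = 0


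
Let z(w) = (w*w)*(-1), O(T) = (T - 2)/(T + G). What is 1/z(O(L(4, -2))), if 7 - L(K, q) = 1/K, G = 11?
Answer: -5041/361 ≈ -13.964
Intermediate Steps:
L(K, q) = 7 - 1/K
O(T) = (-2 + T)/(11 + T) (O(T) = (T - 2)/(T + 11) = (-2 + T)/(11 + T))
z(w) = -w**2 (z(w) = w**2*(-1) = -w**2)
1/z(O(L(4, -2))) = 1/(-((-2 + (7 - 1/4))/(11 + (7 - 1/4)))**2) = 1/(-((-2 + 27/4)/(11 + 27/4))**2) = 1/(-((19/4)/(71/4))**2) = 1/(-((4/71)*(19/4))**2) = 1/(-(19/71)**2) = 1/(-1*361/5041) = 1/(-361/5041) = -5041/361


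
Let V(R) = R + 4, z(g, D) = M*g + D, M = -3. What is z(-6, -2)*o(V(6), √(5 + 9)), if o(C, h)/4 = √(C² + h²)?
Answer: 64*√114 ≈ 683.33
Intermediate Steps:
z(g, D) = D - 3*g (z(g, D) = -3*g + D = D - 3*g)
V(R) = 4 + R
o(C, h) = 4*√(C² + h²)
z(-6, -2)*o(V(6), √(5 + 9)) = (-2 - 3*(-6))*(4*√((4 + 6)² + (√(5 + 9))²)) = (-2 + 18)*(4*√(10² + (√14)²)) = 16*(4*√(100 + 14)) = 16*(4*√114) = 64*√114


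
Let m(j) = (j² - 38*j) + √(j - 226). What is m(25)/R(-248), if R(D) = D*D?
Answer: -325/61504 + I*√201/61504 ≈ -0.0052842 + 0.00023051*I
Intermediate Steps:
R(D) = D²
m(j) = j² + √(-226 + j) - 38*j (m(j) = (j² - 38*j) + √(-226 + j) = j² + √(-226 + j) - 38*j)
m(25)/R(-248) = (25² + √(-226 + 25) - 38*25)/((-248)²) = (625 + √(-201) - 950)/61504 = (625 + I*√201 - 950)*(1/61504) = (-325 + I*√201)*(1/61504) = -325/61504 + I*√201/61504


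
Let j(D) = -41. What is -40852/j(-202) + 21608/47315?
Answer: 1933798308/1939915 ≈ 996.85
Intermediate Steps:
-40852/j(-202) + 21608/47315 = -40852/(-41) + 21608/47315 = -40852*(-1/41) + 21608*(1/47315) = 40852/41 + 21608/47315 = 1933798308/1939915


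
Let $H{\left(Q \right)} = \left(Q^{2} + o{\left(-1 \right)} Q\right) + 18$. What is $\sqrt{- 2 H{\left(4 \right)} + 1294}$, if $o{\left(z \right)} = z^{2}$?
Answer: $\sqrt{1218} \approx 34.9$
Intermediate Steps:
$H{\left(Q \right)} = 18 + Q + Q^{2}$ ($H{\left(Q \right)} = \left(Q^{2} + \left(-1\right)^{2} Q\right) + 18 = \left(Q^{2} + 1 Q\right) + 18 = \left(Q^{2} + Q\right) + 18 = \left(Q + Q^{2}\right) + 18 = 18 + Q + Q^{2}$)
$\sqrt{- 2 H{\left(4 \right)} + 1294} = \sqrt{- 2 \left(18 + 4 + 4^{2}\right) + 1294} = \sqrt{- 2 \left(18 + 4 + 16\right) + 1294} = \sqrt{\left(-2\right) 38 + 1294} = \sqrt{-76 + 1294} = \sqrt{1218}$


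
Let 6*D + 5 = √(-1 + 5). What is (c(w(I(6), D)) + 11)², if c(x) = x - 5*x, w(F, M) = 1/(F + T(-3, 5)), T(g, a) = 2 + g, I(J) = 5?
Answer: 100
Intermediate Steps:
D = -½ (D = -⅚ + √(-1 + 5)/6 = -⅚ + √4/6 = -⅚ + (⅙)*2 = -⅚ + ⅓ = -½ ≈ -0.50000)
w(F, M) = 1/(-1 + F) (w(F, M) = 1/(F + (2 - 3)) = 1/(F - 1) = 1/(-1 + F))
c(x) = -4*x
(c(w(I(6), D)) + 11)² = (-4/(-1 + 5) + 11)² = (-4/4 + 11)² = (-4*¼ + 11)² = (-1 + 11)² = 10² = 100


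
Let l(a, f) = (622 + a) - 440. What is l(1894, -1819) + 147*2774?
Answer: 409854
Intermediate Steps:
l(a, f) = 182 + a
l(1894, -1819) + 147*2774 = (182 + 1894) + 147*2774 = 2076 + 407778 = 409854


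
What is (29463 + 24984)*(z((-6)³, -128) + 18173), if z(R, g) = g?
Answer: 982496115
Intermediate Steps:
(29463 + 24984)*(z((-6)³, -128) + 18173) = (29463 + 24984)*(-128 + 18173) = 54447*18045 = 982496115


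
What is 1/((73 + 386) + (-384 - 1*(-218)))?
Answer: 1/293 ≈ 0.0034130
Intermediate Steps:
1/((73 + 386) + (-384 - 1*(-218))) = 1/(459 + (-384 + 218)) = 1/(459 - 166) = 1/293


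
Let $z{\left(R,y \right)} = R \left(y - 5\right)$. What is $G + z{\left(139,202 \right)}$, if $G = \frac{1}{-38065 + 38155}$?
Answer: $\frac{2464471}{90} \approx 27383.0$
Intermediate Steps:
$z{\left(R,y \right)} = R \left(-5 + y\right)$
$G = \frac{1}{90} \approx 0.011111$
$G + z{\left(139,202 \right)} = \frac{1}{90} + 139 \left(-5 + 202\right) = \frac{1}{90} + 139 \cdot 197 = \frac{1}{90} + 27383 = \frac{2464471}{90}$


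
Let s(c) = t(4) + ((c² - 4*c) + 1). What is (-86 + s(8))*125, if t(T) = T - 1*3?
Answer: -6500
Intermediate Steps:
t(T) = -3 + T (t(T) = T - 3 = -3 + T)
s(c) = 2 + c² - 4*c (s(c) = (-3 + 4) + ((c² - 4*c) + 1) = 1 + (1 + c² - 4*c) = 2 + c² - 4*c)
(-86 + s(8))*125 = (-86 + (2 + 8² - 4*8))*125 = (-86 + (2 + 64 - 32))*125 = (-86 + 34)*125 = -52*125 = -6500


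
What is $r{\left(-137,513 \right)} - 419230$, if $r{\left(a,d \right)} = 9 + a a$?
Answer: $-400452$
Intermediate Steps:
$r{\left(a,d \right)} = 9 + a^{2}$
$r{\left(-137,513 \right)} - 419230 = \left(9 + \left(-137\right)^{2}\right) - 419230 = \left(9 + 18769\right) - 419230 = 18778 - 419230 = -400452$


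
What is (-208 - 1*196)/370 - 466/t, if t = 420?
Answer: -3421/1554 ≈ -2.2014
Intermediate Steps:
(-208 - 1*196)/370 - 466/t = (-208 - 1*196)/370 - 466/420 = (-208 - 196)*(1/370) - 466*1/420 = -404*1/370 - 233/210 = -202/185 - 233/210 = -3421/1554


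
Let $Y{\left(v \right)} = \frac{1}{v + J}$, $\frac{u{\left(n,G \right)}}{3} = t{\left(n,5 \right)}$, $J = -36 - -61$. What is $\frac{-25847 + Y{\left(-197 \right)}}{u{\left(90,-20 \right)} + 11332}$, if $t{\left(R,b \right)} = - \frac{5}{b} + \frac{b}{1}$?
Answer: $- \frac{4445685}{1951168} \approx -2.2785$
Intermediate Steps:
$J = 25$ ($J = -36 + 61 = 25$)
$t{\left(R,b \right)} = b - \frac{5}{b}$ ($t{\left(R,b \right)} = - \frac{5}{b} + b 1 = - \frac{5}{b} + b = b - \frac{5}{b}$)
$u{\left(n,G \right)} = 12$ ($u{\left(n,G \right)} = 3 \left(5 - \frac{5}{5}\right) = 3 \left(5 - 1\right) = 3 \cdot 4 = 12$)
$Y{\left(v \right)} = \frac{1}{25 + v}$ ($Y{\left(v \right)} = \frac{1}{v + 25} = \frac{1}{25 + v}$)
$\frac{-25847 + Y{\left(-197 \right)}}{u{\left(90,-20 \right)} + 11332} = \frac{-25847 + \frac{1}{25 - 197}}{12 + 11332} = \frac{-25847 + \frac{1}{-172}}{11344} = \left(-25847 - \frac{1}{172}\right) \frac{1}{11344} = \left(- \frac{4445685}{172}\right) \frac{1}{11344} = - \frac{4445685}{1951168}$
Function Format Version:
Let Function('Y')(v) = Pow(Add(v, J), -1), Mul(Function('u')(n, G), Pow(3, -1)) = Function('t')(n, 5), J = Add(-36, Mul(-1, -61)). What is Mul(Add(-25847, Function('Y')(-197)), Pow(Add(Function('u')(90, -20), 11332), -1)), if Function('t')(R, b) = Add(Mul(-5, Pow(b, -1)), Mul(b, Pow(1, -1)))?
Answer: Rational(-4445685, 1951168) ≈ -2.2785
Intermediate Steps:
J = 25 (J = Add(-36, 61) = 25)
Function('t')(R, b) = Add(b, Mul(-5, Pow(b, -1))) (Function('t')(R, b) = Add(Mul(-5, Pow(b, -1)), Mul(b, 1)) = Add(Mul(-5, Pow(b, -1)), b) = Add(b, Mul(-5, Pow(b, -1))))
Function('u')(n, G) = 12 (Function('u')(n, G) = Mul(3, Add(5, Mul(-5, Pow(5, -1)))) = Mul(3, Add(5, Mul(-5, Rational(1, 5)))) = Mul(3, Add(5, -1)) = Mul(3, 4) = 12)
Function('Y')(v) = Pow(Add(25, v), -1) (Function('Y')(v) = Pow(Add(v, 25), -1) = Pow(Add(25, v), -1))
Mul(Add(-25847, Function('Y')(-197)), Pow(Add(Function('u')(90, -20), 11332), -1)) = Mul(Add(-25847, Pow(Add(25, -197), -1)), Pow(Add(12, 11332), -1)) = Mul(Add(-25847, Pow(-172, -1)), Pow(11344, -1)) = Mul(Add(-25847, Rational(-1, 172)), Rational(1, 11344)) = Mul(Rational(-4445685, 172), Rational(1, 11344)) = Rational(-4445685, 1951168)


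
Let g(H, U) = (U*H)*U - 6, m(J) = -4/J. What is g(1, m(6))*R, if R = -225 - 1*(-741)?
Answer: -8600/3 ≈ -2866.7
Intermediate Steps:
g(H, U) = -6 + H*U² (g(H, U) = (H*U)*U - 6 = H*U² - 6 = -6 + H*U²)
R = 516 (R = -225 + 741 = 516)
g(1, m(6))*R = (-6 + 1*(-4/6)²)*516 = (-6 + 1*(-4*⅙)²)*516 = (-6 + 1*(-⅔)²)*516 = (-6 + 1*(4/9))*516 = (-6 + 4/9)*516 = -50/9*516 = -8600/3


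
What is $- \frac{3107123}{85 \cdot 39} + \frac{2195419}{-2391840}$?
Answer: $- \frac{495934592687}{528596640} \approx -938.21$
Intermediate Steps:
$- \frac{3107123}{85 \cdot 39} + \frac{2195419}{-2391840} = - \frac{3107123}{3315} + 2195419 \left(- \frac{1}{2391840}\right) = \left(-3107123\right) \frac{1}{3315} - \frac{2195419}{2391840} = - \frac{3107123}{3315} - \frac{2195419}{2391840} = - \frac{495934592687}{528596640}$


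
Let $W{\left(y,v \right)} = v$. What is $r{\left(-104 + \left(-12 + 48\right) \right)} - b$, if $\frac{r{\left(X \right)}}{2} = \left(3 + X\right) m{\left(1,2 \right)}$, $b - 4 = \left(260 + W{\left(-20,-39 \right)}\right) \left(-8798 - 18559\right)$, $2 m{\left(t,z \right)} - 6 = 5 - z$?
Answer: $6045308$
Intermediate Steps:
$m{\left(t,z \right)} = \frac{11}{2} - \frac{z}{2}$ ($m{\left(t,z \right)} = 3 + \frac{5 - z}{2} = 3 - \left(- \frac{5}{2} + \frac{z}{2}\right) = \frac{11}{2} - \frac{z}{2}$)
$b = -6045893$ ($b = 4 + \left(260 - 39\right) \left(-8798 - 18559\right) = 4 + 221 \left(-27357\right) = 4 - 6045897 = -6045893$)
$r{\left(X \right)} = 27 + 9 X$ ($r{\left(X \right)} = 2 \left(3 + X\right) \left(\frac{11}{2} - 1\right) = 2 \left(3 + X\right) \frac{9}{2} = 2 \left(\frac{27}{2} + \frac{9 X}{2}\right) = 27 + 9 X$)
$r{\left(-104 + \left(-12 + 48\right) \right)} - b = \left(27 + 9 \left(-104 + \left(-12 + 48\right)\right)\right) - -6045893 = \left(27 + 9 \left(-104 + 36\right)\right) + 6045893 = \left(27 + 9 \left(-68\right)\right) + 6045893 = \left(27 - 612\right) + 6045893 = -585 + 6045893 = 6045308$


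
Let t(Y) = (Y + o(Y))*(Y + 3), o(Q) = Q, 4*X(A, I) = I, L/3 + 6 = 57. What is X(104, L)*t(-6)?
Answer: 1377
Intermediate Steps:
L = 153 (L = -18 + 3*57 = -18 + 171 = 153)
X(A, I) = I/4
t(Y) = 2*Y*(3 + Y) (t(Y) = (Y + Y)*(Y + 3) = (2*Y)*(3 + Y) = 2*Y*(3 + Y))
X(104, L)*t(-6) = ((¼)*153)*(2*(-6)*(3 - 6)) = 153*(2*(-6)*(-3))/4 = (153/4)*36 = 1377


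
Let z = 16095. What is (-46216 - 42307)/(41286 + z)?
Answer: -88523/57381 ≈ -1.5427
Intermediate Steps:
(-46216 - 42307)/(41286 + z) = (-46216 - 42307)/(41286 + 16095) = -88523/57381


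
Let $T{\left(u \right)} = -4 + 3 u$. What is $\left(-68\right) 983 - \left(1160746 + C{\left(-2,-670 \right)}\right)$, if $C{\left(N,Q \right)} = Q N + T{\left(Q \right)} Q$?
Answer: $-2578310$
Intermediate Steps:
$C{\left(N,Q \right)} = N Q + Q \left(-4 + 3 Q\right)$ ($C{\left(N,Q \right)} = Q N + \left(-4 + 3 Q\right) Q = N Q + Q \left(-4 + 3 Q\right)$)
$\left(-68\right) 983 - \left(1160746 + C{\left(-2,-670 \right)}\right) = \left(-68\right) 983 - \left(1160746 - 670 \left(-4 - 2 + 3 \left(-670\right)\right)\right) = -66844 - \left(1160746 - 670 \left(-4 - 2 - 2010\right)\right) = -66844 - \left(1160746 - -1350720\right) = -66844 - 2511466 = -2578310$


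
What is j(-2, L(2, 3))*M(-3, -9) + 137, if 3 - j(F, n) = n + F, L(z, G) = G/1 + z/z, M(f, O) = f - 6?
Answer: 128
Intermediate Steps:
M(f, O) = -6 + f
L(z, G) = 1 + G (L(z, G) = G*1 + 1 = G + 1 = 1 + G)
j(F, n) = 3 - F - n (j(F, n) = 3 - (n + F) = 3 - (F + n) = 3 + (-F - n) = 3 - F - n)
j(-2, L(2, 3))*M(-3, -9) + 137 = (3 - 1*(-2) - (1 + 3))*(-6 - 3) + 137 = (3 + 2 - 1*4)*(-9) + 137 = (3 + 2 - 4)*(-9) + 137 = 1*(-9) + 137 = -9 + 137 = 128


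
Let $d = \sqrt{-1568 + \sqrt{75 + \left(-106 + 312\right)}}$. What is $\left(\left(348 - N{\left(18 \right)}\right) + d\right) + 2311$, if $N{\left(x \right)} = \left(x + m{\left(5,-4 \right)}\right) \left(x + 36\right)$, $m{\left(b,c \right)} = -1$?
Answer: $1741 + \sqrt{-1568 + \sqrt{281}} \approx 1741.0 + 39.386 i$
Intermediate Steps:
$N{\left(x \right)} = \left(-1 + x\right) \left(36 + x\right)$ ($N{\left(x \right)} = \left(x - 1\right) \left(x + 36\right) = \left(-1 + x\right) \left(36 + x\right)$)
$d = \sqrt{-1568 + \sqrt{281}}$ ($d = \sqrt{-1568 + \sqrt{75 + 206}} = \sqrt{-1568 + \sqrt{281}} \approx 39.386 i$)
$\left(\left(348 - N{\left(18 \right)}\right) + d\right) + 2311 = \left(\left(348 - \left(-36 + 18^{2} + 35 \cdot 18\right)\right) + \sqrt{-1568 + \sqrt{281}}\right) + 2311 = \left(\left(348 - \left(-36 + 324 + 630\right)\right) + \sqrt{-1568 + \sqrt{281}}\right) + 2311 = \left(\left(348 - 918\right) + \sqrt{-1568 + \sqrt{281}}\right) + 2311 = \left(-570 + \sqrt{-1568 + \sqrt{281}}\right) + 2311 = 1741 + \sqrt{-1568 + \sqrt{281}}$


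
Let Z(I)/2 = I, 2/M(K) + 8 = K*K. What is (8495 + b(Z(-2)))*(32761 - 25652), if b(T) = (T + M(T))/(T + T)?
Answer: 1932617195/32 ≈ 6.0394e+7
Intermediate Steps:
M(K) = 2/(-8 + K**2) (M(K) = 2/(-8 + K*K) = 2/(-8 + K**2))
Z(I) = 2*I
b(T) = (T + 2/(-8 + T**2))/(2*T) (b(T) = (T + 2/(-8 + T**2))/(T + T) = (T + 2/(-8 + T**2))/((2*T)) = (T + 2/(-8 + T**2))*(1/(2*T)) = (T + 2/(-8 + T**2))/(2*T))
(8495 + b(Z(-2)))*(32761 - 25652) = (8495 + (2 + (2*(-2))*(-8 + (2*(-2))**2))/(2*((2*(-2)))*(-8 + (2*(-2))**2)))*(32761 - 25652) = (8495 + (1/2)*(2 - 4*(-8 + (-4)**2))/(-4*(-8 + (-4)**2)))*7109 = (8495 + (1/2)*(-1/4)*(2 - 4*(-8 + 16))/(-8 + 16))*7109 = (8495 + (1/2)*(-1/4)*(2 - 4*8)/8)*7109 = (8495 + (1/2)*(-1/4)*(1/8)*(2 - 32))*7109 = (8495 + (1/2)*(-1/4)*(1/8)*(-30))*7109 = (8495 + 15/32)*7109 = (271855/32)*7109 = 1932617195/32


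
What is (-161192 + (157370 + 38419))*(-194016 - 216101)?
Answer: -14188817849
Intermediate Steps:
(-161192 + (157370 + 38419))*(-194016 - 216101) = (-161192 + 195789)*(-410117) = 34597*(-410117) = -14188817849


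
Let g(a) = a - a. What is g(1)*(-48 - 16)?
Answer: 0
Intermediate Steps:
g(a) = 0
g(1)*(-48 - 16) = 0*(-48 - 16) = 0*(-64) = 0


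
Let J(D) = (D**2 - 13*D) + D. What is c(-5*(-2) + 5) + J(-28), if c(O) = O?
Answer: 1135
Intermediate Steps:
J(D) = D**2 - 12*D
c(-5*(-2) + 5) + J(-28) = (-5*(-2) + 5) - 28*(-12 - 28) = (10 + 5) - 28*(-40) = 15 + 1120 = 1135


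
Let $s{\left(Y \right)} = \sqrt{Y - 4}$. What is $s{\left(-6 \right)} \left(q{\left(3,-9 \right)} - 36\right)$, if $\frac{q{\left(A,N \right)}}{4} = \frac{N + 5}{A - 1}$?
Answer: $- 44 i \sqrt{10} \approx - 139.14 i$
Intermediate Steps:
$q{\left(A,N \right)} = \frac{4 \left(5 + N\right)}{-1 + A}$ ($q{\left(A,N \right)} = 4 \frac{N + 5}{A - 1} = 4 \frac{5 + N}{-1 + A} = \frac{4 \left(5 + N\right)}{-1 + A}$)
$s{\left(Y \right)} = \sqrt{-4 + Y}$
$s{\left(-6 \right)} \left(q{\left(3,-9 \right)} - 36\right) = \sqrt{-4 - 6} \left(\frac{4 \left(5 - 9\right)}{-1 + 3} - 36\right) = \sqrt{-10} \left(4 \cdot \frac{1}{2} \left(-4\right) - 36\right) = i \sqrt{10} \left(4 \cdot \frac{1}{2} \left(-4\right) - 36\right) = i \sqrt{10} \left(-8 - 36\right) = i \sqrt{10} \left(-44\right) = - 44 i \sqrt{10}$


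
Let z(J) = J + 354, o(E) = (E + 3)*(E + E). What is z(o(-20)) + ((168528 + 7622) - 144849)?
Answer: 32335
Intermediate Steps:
o(E) = 2*E*(3 + E) (o(E) = (3 + E)*(2*E) = 2*E*(3 + E))
z(J) = 354 + J
z(o(-20)) + ((168528 + 7622) - 144849) = (354 + 2*(-20)*(3 - 20)) + ((168528 + 7622) - 144849) = (354 + 2*(-20)*(-17)) + (176150 - 144849) = (354 + 680) + 31301 = 1034 + 31301 = 32335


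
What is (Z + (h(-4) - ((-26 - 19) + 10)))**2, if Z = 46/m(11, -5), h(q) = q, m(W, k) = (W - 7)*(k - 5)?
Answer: 356409/400 ≈ 891.02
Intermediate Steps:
m(W, k) = (-7 + W)*(-5 + k)
Z = -23/20 (Z = 46/(35 - 7*(-5) - 5*11 + 11*(-5)) = 46/(35 + 35 - 55 - 55) = 46/(-40) = 46*(-1/40) = -23/20 ≈ -1.1500)
(Z + (h(-4) - ((-26 - 19) + 10)))**2 = (-23/20 + (-4 - ((-26 - 19) + 10)))**2 = (-23/20 + (-4 - (-45 + 10)))**2 = (-23/20 + (-4 - 1*(-35)))**2 = (-23/20 + (-4 + 35))**2 = (-23/20 + 31)**2 = (597/20)**2 = 356409/400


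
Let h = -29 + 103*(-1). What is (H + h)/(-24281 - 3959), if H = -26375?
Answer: 26507/28240 ≈ 0.93863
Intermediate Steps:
h = -132 (h = -29 - 103 = -132)
(H + h)/(-24281 - 3959) = (-26375 - 132)/(-24281 - 3959) = -26507/(-28240) = -26507*(-1/28240) = 26507/28240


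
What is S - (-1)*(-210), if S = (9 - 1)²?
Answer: -146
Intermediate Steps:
S = 64 (S = 8² = 64)
S - (-1)*(-210) = 64 - (-1)*(-210) = 64 - 1*210 = 64 - 210 = -146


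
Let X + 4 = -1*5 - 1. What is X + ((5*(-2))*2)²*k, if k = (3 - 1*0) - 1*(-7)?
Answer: 3990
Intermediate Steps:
X = -10 (X = -4 + (-1*5 - 1) = -4 + (-5 - 1) = -4 - 6 = -10)
k = 10 (k = (3 + 0) + 7 = 3 + 7 = 10)
X + ((5*(-2))*2)²*k = -10 + ((5*(-2))*2)²*10 = -10 + (-10*2)²*10 = -10 + (-20)²*10 = -10 + 400*10 = -10 + 4000 = 3990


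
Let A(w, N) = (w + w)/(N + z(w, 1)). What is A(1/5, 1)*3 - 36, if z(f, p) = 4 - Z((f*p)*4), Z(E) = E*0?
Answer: -894/25 ≈ -35.760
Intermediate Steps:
Z(E) = 0
z(f, p) = 4 (z(f, p) = 4 - 1*0 = 4 + 0 = 4)
A(w, N) = 2*w/(4 + N) (A(w, N) = (w + w)/(N + 4) = (2*w)/(4 + N) = 2*w/(4 + N))
A(1/5, 1)*3 - 36 = (2/(5*(4 + 1)))*3 - 36 = (2*(1/5)/5)*3 - 36 = (2*(1/5)*(1/5))*3 - 36 = (2/25)*3 - 36 = 6/25 - 36 = -894/25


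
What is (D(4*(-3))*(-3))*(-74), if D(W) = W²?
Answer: 31968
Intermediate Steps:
(D(4*(-3))*(-3))*(-74) = ((4*(-3))²*(-3))*(-74) = ((-12)²*(-3))*(-74) = (144*(-3))*(-74) = -432*(-74) = 31968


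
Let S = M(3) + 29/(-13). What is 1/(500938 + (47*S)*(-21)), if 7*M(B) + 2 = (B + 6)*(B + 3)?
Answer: 13/6445501 ≈ 2.0169e-6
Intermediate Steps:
M(B) = -2/7 + (3 + B)*(6 + B)/7 (M(B) = -2/7 + ((B + 6)*(B + 3))/7 = -2/7 + ((6 + B)*(3 + B))/7 = -2/7 + ((3 + B)*(6 + B))/7 = -2/7 + (3 + B)*(6 + B)/7)
S = 473/91 (S = (16/7 + (⅐)*3² + (9/7)*3) + 29/(-13) = (16/7 + (⅐)*9 + 27/7) + 29*(-1/13) = (16/7 + 9/7 + 27/7) - 29/13 = 52/7 - 29/13 = 473/91 ≈ 5.1978)
1/(500938 + (47*S)*(-21)) = 1/(500938 + (47*(473/91))*(-21)) = 1/(500938 + (22231/91)*(-21)) = 1/(500938 - 66693/13) = 1/(6445501/13) = 13/6445501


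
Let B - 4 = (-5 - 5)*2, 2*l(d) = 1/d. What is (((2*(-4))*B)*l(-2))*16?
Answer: -512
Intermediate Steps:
l(d) = 1/(2*d) (l(d) = (1/d)/2 = 1/(2*d))
B = -16 (B = 4 + (-5 - 5)*2 = 4 - 10*2 = 4 - 20 = -16)
(((2*(-4))*B)*l(-2))*16 = (((2*(-4))*(-16))*((½)/(-2)))*16 = ((-8*(-16))*((½)*(-½)))*16 = (128*(-¼))*16 = -32*16 = -512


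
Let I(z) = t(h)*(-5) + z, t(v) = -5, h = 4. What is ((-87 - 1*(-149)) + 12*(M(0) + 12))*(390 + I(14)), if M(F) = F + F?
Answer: 88374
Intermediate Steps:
M(F) = 2*F
I(z) = 25 + z (I(z) = -5*(-5) + z = 25 + z)
((-87 - 1*(-149)) + 12*(M(0) + 12))*(390 + I(14)) = ((-87 - 1*(-149)) + 12*(2*0 + 12))*(390 + (25 + 14)) = ((-87 + 149) + 12*(0 + 12))*(390 + 39) = (62 + 12*12)*429 = (62 + 144)*429 = 206*429 = 88374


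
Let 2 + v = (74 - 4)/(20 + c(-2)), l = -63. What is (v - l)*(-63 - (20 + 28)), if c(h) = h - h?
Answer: -14319/2 ≈ -7159.5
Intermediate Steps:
c(h) = 0
v = 3/2 (v = -2 + (74 - 4)/(20 + 0) = -2 + 70/20 = -2 + 70*(1/20) = -2 + 7/2 = 3/2 ≈ 1.5000)
(v - l)*(-63 - (20 + 28)) = (3/2 - 1*(-63))*(-63 - (20 + 28)) = (3/2 + 63)*(-63 - 1*48) = 129*(-63 - 48)/2 = (129/2)*(-111) = -14319/2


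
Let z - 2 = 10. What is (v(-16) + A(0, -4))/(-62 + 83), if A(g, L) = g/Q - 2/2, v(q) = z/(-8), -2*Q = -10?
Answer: -5/42 ≈ -0.11905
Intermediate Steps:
Q = 5 (Q = -½*(-10) = 5)
z = 12 (z = 2 + 10 = 12)
v(q) = -3/2 (v(q) = 12/(-8) = 12*(-⅛) = -3/2)
A(g, L) = -1 + g/5 (A(g, L) = g/5 - 2/2 = g*(⅕) - 2*½ = g/5 - 1 = -1 + g/5)
(v(-16) + A(0, -4))/(-62 + 83) = (-3/2 + (-1 + (⅕)*0))/(-62 + 83) = (-3/2 + (-1 + 0))/21 = (-3/2 - 1)*(1/21) = -5/2*1/21 = -5/42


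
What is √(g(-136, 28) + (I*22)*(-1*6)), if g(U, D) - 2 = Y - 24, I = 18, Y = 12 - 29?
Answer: I*√2415 ≈ 49.143*I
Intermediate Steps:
Y = -17
g(U, D) = -39 (g(U, D) = 2 + (-17 - 24) = 2 - 41 = -39)
√(g(-136, 28) + (I*22)*(-1*6)) = √(-39 + (18*22)*(-1*6)) = √(-39 + 396*(-6)) = √(-39 - 2376) = √(-2415) = I*√2415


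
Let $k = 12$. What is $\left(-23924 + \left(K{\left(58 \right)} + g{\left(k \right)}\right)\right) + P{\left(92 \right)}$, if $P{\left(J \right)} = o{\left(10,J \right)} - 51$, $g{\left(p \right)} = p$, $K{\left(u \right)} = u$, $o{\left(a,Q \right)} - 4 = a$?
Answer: $-23891$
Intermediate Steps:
$o{\left(a,Q \right)} = 4 + a$
$P{\left(J \right)} = -37$ ($P{\left(J \right)} = \left(4 + 10\right) - 51 = 14 - 51 = -37$)
$\left(-23924 + \left(K{\left(58 \right)} + g{\left(k \right)}\right)\right) + P{\left(92 \right)} = \left(-23924 + \left(58 + 12\right)\right) - 37 = \left(-23924 + 70\right) - 37 = -23854 - 37 = -23891$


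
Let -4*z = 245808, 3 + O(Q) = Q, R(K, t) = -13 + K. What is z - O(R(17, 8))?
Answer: -61453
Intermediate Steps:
O(Q) = -3 + Q
z = -61452 (z = -¼*245808 = -61452)
z - O(R(17, 8)) = -61452 - (-3 + (-13 + 17)) = -61452 - (-3 + 4) = -61452 - 1*1 = -61452 - 1 = -61453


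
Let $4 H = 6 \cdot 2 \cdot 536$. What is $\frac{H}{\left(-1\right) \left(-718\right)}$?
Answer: $\frac{804}{359} \approx 2.2396$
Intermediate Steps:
$H = 1608$ ($H = \frac{6 \cdot 2 \cdot 536}{4} = \frac{12 \cdot 536}{4} = \frac{1}{4} \cdot 6432 = 1608$)
$\frac{H}{\left(-1\right) \left(-718\right)} = \frac{1608}{\left(-1\right) \left(-718\right)} = \frac{1608}{718} = 1608 \cdot \frac{1}{718} = \frac{804}{359}$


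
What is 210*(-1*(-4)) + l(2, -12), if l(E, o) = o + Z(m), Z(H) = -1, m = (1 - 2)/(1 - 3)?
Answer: 827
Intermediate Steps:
m = ½ (m = -1/(-2) = -1*(-½) = ½ ≈ 0.50000)
l(E, o) = -1 + o (l(E, o) = o - 1 = -1 + o)
210*(-1*(-4)) + l(2, -12) = 210*(-1*(-4)) + (-1 - 12) = 210*4 - 13 = 840 - 13 = 827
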